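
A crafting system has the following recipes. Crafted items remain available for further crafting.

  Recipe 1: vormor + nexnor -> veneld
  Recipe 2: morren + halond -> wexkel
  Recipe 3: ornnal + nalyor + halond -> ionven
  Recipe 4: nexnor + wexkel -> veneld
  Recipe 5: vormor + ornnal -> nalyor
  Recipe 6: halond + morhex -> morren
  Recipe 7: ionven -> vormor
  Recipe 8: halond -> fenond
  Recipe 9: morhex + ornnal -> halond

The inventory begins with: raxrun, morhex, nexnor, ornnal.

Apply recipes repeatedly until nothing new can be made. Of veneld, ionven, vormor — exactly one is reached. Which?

veneld

morhex + ornnal -> halond (Recipe 9).
Using Recipe 6, halond and morhex make morren.
Using Recipe 2, morren and halond make wexkel.
Using Recipe 4, nexnor and wexkel make veneld.
ionven would need ornnal, nalyor, and halond (Recipe 3), but nalyor is never obtained. vormor would need ionven (Recipe 7), but ionven is never obtained.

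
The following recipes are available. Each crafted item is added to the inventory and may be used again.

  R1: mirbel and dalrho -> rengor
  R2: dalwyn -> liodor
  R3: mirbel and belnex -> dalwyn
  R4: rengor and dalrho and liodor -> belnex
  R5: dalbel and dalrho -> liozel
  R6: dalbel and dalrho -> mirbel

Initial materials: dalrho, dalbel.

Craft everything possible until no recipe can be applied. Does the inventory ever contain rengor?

Yes

dalbel and dalrho -> mirbel (R6).
mirbel and dalrho -> rengor (R1).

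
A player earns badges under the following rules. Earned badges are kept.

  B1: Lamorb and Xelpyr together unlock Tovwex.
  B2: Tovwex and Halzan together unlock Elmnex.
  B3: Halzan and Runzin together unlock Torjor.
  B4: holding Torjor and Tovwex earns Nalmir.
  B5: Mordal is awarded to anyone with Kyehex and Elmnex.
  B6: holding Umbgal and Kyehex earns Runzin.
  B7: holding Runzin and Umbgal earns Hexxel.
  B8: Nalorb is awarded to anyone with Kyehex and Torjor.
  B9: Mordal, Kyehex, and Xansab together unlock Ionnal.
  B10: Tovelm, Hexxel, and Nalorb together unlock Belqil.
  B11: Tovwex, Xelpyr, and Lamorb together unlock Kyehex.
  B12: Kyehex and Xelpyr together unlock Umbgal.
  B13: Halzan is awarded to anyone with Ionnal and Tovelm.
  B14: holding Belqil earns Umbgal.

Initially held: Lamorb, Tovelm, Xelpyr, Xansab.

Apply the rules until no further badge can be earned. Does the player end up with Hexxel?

With Lamorb and Xelpyr, Tovwex is earned (B1).
With Tovwex, Xelpyr, and Lamorb, Kyehex is earned (B11).
With Kyehex and Xelpyr, Umbgal is earned (B12).
With Umbgal and Kyehex, Runzin is earned (B6).
With Runzin and Umbgal, Hexxel is earned (B7).

Yes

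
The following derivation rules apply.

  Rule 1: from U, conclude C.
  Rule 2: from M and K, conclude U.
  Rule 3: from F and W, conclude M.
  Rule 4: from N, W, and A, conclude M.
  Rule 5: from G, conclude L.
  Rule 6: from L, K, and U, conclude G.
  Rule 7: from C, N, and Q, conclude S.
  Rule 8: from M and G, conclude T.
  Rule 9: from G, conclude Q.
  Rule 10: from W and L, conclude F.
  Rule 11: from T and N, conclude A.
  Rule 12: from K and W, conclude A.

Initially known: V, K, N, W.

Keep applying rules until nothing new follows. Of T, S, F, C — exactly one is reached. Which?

From K and W, Rule 12 gives A.
From N, W, and A, Rule 4 gives M.
From M and K, Rule 2 gives U.
From U, Rule 1 gives C.
S would need C, N, and Q (Rule 7), but Q is never established. F would need W and L (Rule 10), but L is never established. T would need M and G (Rule 8), but G is never established.

C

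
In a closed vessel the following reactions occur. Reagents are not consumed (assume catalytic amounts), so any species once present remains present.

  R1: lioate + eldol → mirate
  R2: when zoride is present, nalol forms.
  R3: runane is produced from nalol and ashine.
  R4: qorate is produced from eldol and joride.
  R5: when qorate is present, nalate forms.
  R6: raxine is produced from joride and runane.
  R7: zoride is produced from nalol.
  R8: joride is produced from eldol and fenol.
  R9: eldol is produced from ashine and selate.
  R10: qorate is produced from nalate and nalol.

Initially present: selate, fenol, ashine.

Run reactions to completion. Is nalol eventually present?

nalol would need zoride (R2), but zoride never forms.

No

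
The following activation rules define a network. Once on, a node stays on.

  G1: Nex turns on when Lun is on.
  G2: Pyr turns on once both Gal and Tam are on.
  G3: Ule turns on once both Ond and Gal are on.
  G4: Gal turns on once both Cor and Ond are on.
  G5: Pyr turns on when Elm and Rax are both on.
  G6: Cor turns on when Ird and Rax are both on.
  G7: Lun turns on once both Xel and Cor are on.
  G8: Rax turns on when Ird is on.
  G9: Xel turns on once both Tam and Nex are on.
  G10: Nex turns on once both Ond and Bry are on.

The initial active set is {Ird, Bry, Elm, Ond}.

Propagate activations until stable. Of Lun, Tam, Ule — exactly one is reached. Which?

Ird is on, so Rax turns on (G8).
Ird and Rax are on, so Cor turns on (G6).
G4: Cor and Ond on → Gal on.
Ond and Gal are on, so Ule turns on (G3).
No rule produces Tam, and it is not given. Lun would need Xel and Cor (G7), but Xel never turns on.

Ule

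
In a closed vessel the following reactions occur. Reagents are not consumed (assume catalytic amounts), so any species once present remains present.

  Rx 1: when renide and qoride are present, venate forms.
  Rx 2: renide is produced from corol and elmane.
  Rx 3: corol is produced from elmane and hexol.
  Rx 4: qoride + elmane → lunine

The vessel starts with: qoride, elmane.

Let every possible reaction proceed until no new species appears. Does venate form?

No

venate would need renide and qoride (Rx 1), but renide never forms.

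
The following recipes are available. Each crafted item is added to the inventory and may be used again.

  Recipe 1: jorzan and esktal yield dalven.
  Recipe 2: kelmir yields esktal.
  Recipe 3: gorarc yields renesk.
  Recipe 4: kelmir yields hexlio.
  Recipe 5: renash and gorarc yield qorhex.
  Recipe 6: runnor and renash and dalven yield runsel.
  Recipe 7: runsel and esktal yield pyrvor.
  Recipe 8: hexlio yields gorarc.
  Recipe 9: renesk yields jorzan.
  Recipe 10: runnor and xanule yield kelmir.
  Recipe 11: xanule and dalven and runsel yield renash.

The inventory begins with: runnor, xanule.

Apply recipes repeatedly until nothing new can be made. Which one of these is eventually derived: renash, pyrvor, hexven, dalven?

dalven

Using Recipe 10, runnor and xanule make kelmir.
Using Recipe 2, kelmir makes esktal.
kelmir → hexlio (Recipe 4).
hexlio → gorarc (Recipe 8).
gorarc → renesk (Recipe 3).
Using Recipe 9, renesk makes jorzan.
jorzan and esktal → dalven (Recipe 1).
pyrvor would need runsel and esktal (Recipe 7), but runsel is never obtained. No rule produces hexven, and it is not given. renash would need xanule, dalven, and runsel (Recipe 11), but runsel is never obtained.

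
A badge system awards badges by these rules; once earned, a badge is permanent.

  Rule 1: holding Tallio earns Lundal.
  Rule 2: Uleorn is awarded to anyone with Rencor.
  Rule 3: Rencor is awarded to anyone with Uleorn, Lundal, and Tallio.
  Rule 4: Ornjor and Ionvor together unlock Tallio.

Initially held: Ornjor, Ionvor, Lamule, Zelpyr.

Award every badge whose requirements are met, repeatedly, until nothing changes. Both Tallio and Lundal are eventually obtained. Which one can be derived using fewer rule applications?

Tallio

Tallio: With Ornjor and Ionvor, Tallio is earned (Rule 4). [1 rule application]
Lundal: With Ornjor and Ionvor, Tallio is earned (Rule 4). With Tallio, Lundal is earned (Rule 1). [2 rule applications]
Tallio needs fewer.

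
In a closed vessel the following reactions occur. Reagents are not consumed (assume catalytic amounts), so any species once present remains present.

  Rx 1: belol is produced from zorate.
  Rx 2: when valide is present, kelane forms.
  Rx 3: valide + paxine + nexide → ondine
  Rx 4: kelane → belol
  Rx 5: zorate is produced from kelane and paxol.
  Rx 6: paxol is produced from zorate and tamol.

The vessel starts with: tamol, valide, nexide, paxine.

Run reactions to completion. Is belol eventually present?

valide present → kelane forms (Rx 2).
kelane present → belol forms (Rx 4).

Yes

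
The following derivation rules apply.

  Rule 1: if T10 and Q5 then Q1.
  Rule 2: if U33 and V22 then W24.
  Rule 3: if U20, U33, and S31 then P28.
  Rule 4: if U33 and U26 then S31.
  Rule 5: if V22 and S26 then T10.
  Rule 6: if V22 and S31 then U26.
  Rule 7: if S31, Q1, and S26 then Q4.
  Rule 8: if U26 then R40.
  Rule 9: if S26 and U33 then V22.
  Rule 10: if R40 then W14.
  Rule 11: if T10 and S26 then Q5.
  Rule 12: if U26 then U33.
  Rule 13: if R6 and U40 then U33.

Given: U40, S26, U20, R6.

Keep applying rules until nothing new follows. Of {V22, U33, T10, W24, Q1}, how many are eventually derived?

5

R6 and U40 hold, so U33 follows (Rule 13).
S26 and U33 hold, so V22 follows (Rule 9).
V22 and S26 hold, so T10 follows (Rule 5).
U33 and V22 hold, so W24 follows (Rule 2).
From T10 and S26, Rule 11 gives Q5.
From T10 and Q5, Rule 1 gives Q1.
V22: reached.
U33: reached.
T10: reached.
W24: reached.
Q1: reached.
All 5 are reached.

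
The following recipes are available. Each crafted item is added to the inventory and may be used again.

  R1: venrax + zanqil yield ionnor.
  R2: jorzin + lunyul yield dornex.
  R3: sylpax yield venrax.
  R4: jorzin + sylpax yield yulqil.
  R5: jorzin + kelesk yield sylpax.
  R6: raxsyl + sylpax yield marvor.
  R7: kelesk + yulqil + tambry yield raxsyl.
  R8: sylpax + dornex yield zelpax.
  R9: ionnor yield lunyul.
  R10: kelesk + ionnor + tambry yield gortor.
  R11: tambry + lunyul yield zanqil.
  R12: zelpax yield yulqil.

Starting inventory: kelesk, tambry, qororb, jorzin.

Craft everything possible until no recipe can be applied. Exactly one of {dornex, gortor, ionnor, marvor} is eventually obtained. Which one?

marvor

Using R5, jorzin and kelesk make sylpax.
Using R4, jorzin and sylpax make yulqil.
kelesk + yulqil + tambry → raxsyl (R7).
Using R6, raxsyl and sylpax make marvor.
gortor would need kelesk, ionnor, and tambry (R10), but ionnor is never obtained. dornex would need jorzin and lunyul (R2), but lunyul is never obtained. ionnor would need venrax and zanqil (R1), but zanqil is never obtained.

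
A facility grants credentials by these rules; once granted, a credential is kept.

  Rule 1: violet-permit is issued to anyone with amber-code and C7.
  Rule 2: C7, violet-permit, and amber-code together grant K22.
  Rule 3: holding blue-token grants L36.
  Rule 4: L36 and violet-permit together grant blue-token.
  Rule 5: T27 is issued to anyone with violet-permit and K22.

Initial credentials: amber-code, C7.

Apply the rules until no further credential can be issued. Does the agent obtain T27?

Holding amber-code and C7 grants violet-permit (Rule 1).
Holding C7, violet-permit, and amber-code grants K22 (Rule 2).
Holding violet-permit and K22 grants T27 (Rule 5).

Yes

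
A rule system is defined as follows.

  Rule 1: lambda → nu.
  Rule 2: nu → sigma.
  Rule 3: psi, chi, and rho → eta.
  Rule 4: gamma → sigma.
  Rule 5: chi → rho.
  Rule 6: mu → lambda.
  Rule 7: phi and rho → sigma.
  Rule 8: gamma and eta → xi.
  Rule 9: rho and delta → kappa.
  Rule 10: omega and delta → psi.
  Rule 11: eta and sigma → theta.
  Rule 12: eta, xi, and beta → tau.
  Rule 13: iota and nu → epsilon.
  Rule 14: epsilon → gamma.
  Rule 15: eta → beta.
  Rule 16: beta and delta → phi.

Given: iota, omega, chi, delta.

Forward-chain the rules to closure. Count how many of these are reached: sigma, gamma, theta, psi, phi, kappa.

From chi, Rule 5 gives rho.
omega and delta hold, so psi follows (Rule 10).
From rho and delta, Rule 9 gives kappa.
From psi, chi, and rho, Rule 3 gives eta.
From eta, Rule 15 gives beta.
beta and delta hold, so phi follows (Rule 16).
From phi and rho, Rule 7 gives sigma.
eta and sigma hold, so theta follows (Rule 11).
sigma: reached.
gamma would need epsilon (Rule 14), but epsilon is never established.
theta: reached.
psi: reached.
phi: reached.
kappa: reached.
Reached: sigma, theta, psi, phi, and kappa — 5 of the 6.

5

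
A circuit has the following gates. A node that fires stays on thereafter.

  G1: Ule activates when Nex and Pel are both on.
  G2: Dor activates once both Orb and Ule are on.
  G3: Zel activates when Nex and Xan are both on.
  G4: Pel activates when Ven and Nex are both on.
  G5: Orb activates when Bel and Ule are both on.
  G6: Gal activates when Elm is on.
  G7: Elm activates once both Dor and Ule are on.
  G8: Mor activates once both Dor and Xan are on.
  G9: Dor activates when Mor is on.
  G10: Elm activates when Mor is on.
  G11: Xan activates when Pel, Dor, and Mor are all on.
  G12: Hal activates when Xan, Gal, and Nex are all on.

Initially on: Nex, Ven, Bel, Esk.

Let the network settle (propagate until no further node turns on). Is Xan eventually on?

Xan would need Pel, Dor, and Mor (G11), but Mor never turns on.

No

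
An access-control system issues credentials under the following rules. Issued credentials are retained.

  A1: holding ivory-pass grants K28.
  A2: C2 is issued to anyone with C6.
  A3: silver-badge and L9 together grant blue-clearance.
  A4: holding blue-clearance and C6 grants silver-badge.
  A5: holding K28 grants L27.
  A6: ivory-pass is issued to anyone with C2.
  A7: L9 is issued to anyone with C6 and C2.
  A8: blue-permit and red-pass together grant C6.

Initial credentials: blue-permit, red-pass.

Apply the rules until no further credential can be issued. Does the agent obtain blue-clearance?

No

blue-clearance would need silver-badge and L9 (A3), but silver-badge is never granted.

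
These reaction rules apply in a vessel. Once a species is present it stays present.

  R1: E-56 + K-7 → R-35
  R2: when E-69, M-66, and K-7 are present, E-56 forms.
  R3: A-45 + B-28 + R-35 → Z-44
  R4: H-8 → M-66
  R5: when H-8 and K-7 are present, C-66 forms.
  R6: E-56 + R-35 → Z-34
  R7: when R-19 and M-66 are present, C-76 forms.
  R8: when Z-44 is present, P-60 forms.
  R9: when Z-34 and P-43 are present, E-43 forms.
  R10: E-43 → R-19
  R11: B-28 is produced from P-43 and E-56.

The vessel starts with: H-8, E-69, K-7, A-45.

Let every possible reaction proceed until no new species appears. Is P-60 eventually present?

P-60 would need Z-44 (R8), but Z-44 never forms.

No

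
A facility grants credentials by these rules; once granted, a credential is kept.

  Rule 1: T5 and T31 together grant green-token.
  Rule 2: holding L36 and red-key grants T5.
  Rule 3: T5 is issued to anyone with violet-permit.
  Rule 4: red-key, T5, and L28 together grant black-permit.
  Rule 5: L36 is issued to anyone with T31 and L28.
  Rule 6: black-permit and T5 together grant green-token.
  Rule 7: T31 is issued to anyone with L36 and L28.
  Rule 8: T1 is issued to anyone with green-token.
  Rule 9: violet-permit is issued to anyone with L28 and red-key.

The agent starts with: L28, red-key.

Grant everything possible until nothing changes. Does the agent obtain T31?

No

T31 would need L36 and L28 (Rule 7), but L36 is never granted.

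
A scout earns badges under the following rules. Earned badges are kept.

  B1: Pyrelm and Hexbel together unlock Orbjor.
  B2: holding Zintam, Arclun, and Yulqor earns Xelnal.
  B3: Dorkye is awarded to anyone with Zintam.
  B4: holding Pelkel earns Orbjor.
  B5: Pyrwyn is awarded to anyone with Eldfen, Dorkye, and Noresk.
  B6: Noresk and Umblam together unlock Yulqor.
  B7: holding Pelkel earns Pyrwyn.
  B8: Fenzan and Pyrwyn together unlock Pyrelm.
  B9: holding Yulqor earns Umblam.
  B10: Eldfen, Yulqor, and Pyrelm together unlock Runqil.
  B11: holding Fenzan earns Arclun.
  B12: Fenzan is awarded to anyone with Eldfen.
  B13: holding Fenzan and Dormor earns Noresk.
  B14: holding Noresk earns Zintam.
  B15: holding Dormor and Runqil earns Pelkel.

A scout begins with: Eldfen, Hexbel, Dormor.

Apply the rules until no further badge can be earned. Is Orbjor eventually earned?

Yes

With Eldfen, Fenzan is earned (B12).
With Fenzan and Dormor, Noresk is earned (B13).
With Noresk, Zintam is earned (B14).
With Zintam, Dorkye is earned (B3).
With Eldfen, Dorkye, and Noresk, Pyrwyn is earned (B5).
With Fenzan and Pyrwyn, Pyrelm is earned (B8).
With Pyrelm and Hexbel, Orbjor is earned (B1).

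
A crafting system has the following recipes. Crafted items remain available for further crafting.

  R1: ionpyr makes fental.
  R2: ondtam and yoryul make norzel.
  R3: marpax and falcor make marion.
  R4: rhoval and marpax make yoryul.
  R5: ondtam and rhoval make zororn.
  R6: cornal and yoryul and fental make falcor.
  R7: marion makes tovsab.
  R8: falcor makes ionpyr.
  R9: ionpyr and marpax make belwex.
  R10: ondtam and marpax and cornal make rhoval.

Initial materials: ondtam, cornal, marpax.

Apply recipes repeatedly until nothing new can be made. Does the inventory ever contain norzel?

Yes

Using R10, ondtam, marpax, and cornal make rhoval.
Using R4, rhoval and marpax make yoryul.
ondtam and yoryul → norzel (R2).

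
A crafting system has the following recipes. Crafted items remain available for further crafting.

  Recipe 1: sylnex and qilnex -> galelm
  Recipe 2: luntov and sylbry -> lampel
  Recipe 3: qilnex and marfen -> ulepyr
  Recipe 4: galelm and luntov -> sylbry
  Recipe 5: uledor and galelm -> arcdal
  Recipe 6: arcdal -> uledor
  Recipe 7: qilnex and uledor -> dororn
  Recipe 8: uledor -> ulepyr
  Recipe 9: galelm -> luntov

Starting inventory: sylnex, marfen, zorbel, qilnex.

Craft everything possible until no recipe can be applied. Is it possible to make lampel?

Using Recipe 1, sylnex and qilnex make galelm.
Using Recipe 9, galelm makes luntov.
galelm and luntov -> sylbry (Recipe 4).
Using Recipe 2, luntov and sylbry make lampel.

Yes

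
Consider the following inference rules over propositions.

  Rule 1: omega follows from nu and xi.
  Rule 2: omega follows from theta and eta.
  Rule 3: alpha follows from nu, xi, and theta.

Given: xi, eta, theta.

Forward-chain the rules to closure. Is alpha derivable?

No

alpha would need nu, xi, and theta (Rule 3), but nu is never established.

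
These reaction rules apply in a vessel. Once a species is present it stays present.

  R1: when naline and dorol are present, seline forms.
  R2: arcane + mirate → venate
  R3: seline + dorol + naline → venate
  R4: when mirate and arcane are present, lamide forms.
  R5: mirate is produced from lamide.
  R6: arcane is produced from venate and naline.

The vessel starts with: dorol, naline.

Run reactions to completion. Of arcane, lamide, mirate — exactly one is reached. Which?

naline and dorol present → seline forms (R1).
seline, dorol, and naline present → venate forms (R3).
venate and naline present → arcane forms (R6).
mirate would need lamide (R5), but lamide never forms. lamide would need mirate and arcane (R4), but mirate never forms.

arcane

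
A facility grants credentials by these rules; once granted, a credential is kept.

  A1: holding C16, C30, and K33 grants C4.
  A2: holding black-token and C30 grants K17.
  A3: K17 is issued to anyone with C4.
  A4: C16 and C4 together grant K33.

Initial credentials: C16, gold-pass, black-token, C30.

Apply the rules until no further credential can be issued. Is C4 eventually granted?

C4 would need C16, C30, and K33 (A1), but K33 is never granted.

No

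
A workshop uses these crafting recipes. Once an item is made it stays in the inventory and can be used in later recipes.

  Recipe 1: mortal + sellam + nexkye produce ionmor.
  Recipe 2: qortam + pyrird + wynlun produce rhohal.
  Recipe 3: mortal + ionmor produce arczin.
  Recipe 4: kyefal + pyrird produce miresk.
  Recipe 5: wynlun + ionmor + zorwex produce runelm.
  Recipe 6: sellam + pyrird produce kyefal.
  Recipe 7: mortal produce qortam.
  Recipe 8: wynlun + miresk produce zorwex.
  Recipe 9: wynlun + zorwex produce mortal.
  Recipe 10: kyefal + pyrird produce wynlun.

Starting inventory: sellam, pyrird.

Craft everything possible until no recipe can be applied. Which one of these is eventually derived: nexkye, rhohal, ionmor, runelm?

rhohal

sellam + pyrird → kyefal (Recipe 6).
kyefal + pyrird → wynlun (Recipe 10).
Using Recipe 4, kyefal and pyrird make miresk.
Using Recipe 8, wynlun and miresk make zorwex.
Using Recipe 9, wynlun and zorwex make mortal.
mortal → qortam (Recipe 7).
qortam + pyrird + wynlun → rhohal (Recipe 2).
ionmor would need mortal, sellam, and nexkye (Recipe 1), but nexkye is never obtained. No rule produces nexkye, and it is not given. runelm would need wynlun, ionmor, and zorwex (Recipe 5), but ionmor is never obtained.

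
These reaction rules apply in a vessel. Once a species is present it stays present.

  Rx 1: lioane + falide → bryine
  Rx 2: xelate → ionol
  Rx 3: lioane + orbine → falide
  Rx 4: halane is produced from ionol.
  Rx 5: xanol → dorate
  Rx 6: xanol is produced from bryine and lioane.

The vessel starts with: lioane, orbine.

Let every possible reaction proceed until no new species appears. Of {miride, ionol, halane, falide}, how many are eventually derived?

lioane and orbine present → falide forms (Rx 3).
No rule produces miride, and it is not given.
ionol would need xelate (Rx 2), but xelate never forms.
halane would need ionol (Rx 4), but ionol never forms.
falide: reached.
Reached: falide — 1 of the 4.

1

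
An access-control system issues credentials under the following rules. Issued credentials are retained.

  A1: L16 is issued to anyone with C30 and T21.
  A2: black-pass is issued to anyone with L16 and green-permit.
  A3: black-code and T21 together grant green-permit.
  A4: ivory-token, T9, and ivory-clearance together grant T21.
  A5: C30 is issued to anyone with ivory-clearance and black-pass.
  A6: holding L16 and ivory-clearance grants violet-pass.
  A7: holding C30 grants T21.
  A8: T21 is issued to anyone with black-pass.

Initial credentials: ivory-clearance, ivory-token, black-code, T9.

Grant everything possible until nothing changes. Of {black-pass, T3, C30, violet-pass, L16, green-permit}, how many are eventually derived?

Holding ivory-token, T9, and ivory-clearance grants T21 (A4).
Holding black-code and T21 grants green-permit (A3).
black-pass would need L16 and green-permit (A2), but L16 is never granted.
No rule produces T3, and it is not given.
C30 would need ivory-clearance and black-pass (A5), but black-pass is never granted.
violet-pass would need L16 and ivory-clearance (A6), but L16 is never granted.
L16 would need C30 and T21 (A1), but C30 is never granted.
green-permit: reached.
Reached: green-permit — 1 of the 6.

1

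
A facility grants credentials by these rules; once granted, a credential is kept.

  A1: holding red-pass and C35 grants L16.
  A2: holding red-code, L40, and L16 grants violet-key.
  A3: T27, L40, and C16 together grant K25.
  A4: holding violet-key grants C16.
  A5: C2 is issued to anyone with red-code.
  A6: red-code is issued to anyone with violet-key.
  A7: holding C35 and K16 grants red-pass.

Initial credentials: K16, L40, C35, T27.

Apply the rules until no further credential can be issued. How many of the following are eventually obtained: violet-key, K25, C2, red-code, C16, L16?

Holding C35 and K16 grants red-pass (A7).
Holding red-pass and C35 grants L16 (A1).
violet-key would need red-code, L40, and L16 (A2), but red-code is never granted.
K25 would need T27, L40, and C16 (A3), but C16 is never granted.
C2 would need red-code (A5), but red-code is never granted.
red-code would need violet-key (A6), but violet-key is never granted.
C16 would need violet-key (A4), but violet-key is never granted.
L16: reached.
Reached: L16 — 1 of the 6.

1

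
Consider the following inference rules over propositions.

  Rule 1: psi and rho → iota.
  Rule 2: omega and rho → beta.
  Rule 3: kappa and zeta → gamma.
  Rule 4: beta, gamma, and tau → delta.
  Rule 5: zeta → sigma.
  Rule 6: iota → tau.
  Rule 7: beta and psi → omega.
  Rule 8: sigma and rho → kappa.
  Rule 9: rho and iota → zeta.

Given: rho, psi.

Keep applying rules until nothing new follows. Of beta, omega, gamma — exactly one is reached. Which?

psi and rho hold, so iota follows (Rule 1).
From rho and iota, Rule 9 gives zeta.
zeta holds, so sigma follows (Rule 5).
From sigma and rho, Rule 8 gives kappa.
From kappa and zeta, Rule 3 gives gamma.
beta would need omega and rho (Rule 2), but omega is never established. omega would need beta and psi (Rule 7), but beta is never established.

gamma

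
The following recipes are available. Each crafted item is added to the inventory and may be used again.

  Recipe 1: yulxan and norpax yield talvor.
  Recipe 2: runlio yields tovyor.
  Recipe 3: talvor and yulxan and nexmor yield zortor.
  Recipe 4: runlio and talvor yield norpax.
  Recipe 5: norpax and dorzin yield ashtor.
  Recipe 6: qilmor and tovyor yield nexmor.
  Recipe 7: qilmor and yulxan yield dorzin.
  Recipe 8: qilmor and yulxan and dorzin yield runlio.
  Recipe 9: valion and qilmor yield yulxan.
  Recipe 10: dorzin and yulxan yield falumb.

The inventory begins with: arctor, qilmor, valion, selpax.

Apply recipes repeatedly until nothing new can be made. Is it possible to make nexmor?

Yes

valion and qilmor → yulxan (Recipe 9).
qilmor and yulxan → dorzin (Recipe 7).
qilmor and yulxan and dorzin → runlio (Recipe 8).
Using Recipe 2, runlio makes tovyor.
qilmor and tovyor → nexmor (Recipe 6).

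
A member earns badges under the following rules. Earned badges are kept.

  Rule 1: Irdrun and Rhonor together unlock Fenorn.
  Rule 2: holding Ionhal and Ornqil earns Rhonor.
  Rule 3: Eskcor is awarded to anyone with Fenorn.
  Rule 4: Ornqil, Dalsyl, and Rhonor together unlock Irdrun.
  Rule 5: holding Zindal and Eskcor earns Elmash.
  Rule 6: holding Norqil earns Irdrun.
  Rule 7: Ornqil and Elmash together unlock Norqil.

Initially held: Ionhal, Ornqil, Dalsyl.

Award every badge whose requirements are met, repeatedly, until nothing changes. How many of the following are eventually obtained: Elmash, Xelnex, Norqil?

Elmash would need Zindal and Eskcor (Rule 5), but Zindal is never earned.
No rule produces Xelnex, and it is not given.
Norqil would need Ornqil and Elmash (Rule 7), but Elmash is never earned.
None of the 3 are reached.

0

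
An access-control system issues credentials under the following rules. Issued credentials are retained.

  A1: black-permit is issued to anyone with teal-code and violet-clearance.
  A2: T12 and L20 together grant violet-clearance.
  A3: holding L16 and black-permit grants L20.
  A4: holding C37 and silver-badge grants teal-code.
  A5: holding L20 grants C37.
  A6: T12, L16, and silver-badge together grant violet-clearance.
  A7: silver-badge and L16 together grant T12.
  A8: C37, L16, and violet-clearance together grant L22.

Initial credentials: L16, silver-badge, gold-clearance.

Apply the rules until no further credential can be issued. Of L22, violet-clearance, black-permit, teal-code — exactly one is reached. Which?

violet-clearance

Holding silver-badge and L16 grants T12 (A7).
Holding T12, L16, and silver-badge grants violet-clearance (A6).
teal-code would need C37 and silver-badge (A4), but C37 is never granted. black-permit would need teal-code and violet-clearance (A1), but teal-code is never granted. L22 would need C37, L16, and violet-clearance (A8), but C37 is never granted.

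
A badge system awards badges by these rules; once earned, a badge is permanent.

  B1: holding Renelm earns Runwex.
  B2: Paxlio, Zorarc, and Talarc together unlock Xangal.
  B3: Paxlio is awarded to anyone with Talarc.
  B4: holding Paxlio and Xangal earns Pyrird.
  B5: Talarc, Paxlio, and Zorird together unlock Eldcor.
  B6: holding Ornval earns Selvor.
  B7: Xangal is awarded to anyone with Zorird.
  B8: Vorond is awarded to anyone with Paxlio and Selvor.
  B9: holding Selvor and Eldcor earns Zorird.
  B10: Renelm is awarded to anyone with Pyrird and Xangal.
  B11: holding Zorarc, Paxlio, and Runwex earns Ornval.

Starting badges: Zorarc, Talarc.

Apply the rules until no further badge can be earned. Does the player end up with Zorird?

No

Zorird would need Selvor and Eldcor (B9), but Eldcor is never earned.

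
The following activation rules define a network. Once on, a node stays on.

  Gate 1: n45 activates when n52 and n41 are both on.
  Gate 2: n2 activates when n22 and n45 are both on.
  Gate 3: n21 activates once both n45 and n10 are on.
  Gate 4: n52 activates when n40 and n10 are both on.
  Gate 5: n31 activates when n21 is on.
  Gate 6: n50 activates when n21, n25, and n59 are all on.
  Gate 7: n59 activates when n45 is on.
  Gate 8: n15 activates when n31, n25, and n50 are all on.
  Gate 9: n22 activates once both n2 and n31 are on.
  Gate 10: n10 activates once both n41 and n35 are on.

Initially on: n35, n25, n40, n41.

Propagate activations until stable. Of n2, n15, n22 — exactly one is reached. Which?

n15

n41 and n35 are on, so n10 activates (Gate 10).
Gate 4: n40 and n10 on → n52 on.
n52 and n41 are on, so n45 activates (Gate 1).
n45 and n10 are on, so n21 activates (Gate 3).
n45 is on, so n59 activates (Gate 7).
Gate 5: n21 on → n31 on.
Gate 6: n21, n25, and n59 on → n50 on.
n31, n25, and n50 are on, so n15 activates (Gate 8).
n2 would need n22 and n45 (Gate 2), but n22 never turns on. n22 would need n2 and n31 (Gate 9), but n2 never turns on.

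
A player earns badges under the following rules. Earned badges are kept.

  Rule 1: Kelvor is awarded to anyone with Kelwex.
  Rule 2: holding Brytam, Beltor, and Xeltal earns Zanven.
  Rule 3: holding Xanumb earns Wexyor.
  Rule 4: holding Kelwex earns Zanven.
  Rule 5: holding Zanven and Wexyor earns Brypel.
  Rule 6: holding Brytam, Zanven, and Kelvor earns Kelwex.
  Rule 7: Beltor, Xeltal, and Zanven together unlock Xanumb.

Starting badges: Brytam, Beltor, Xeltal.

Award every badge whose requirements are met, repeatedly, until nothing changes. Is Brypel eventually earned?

Yes

With Brytam, Beltor, and Xeltal, Zanven is earned (Rule 2).
With Beltor, Xeltal, and Zanven, Xanumb is earned (Rule 7).
With Xanumb, Wexyor is earned (Rule 3).
With Zanven and Wexyor, Brypel is earned (Rule 5).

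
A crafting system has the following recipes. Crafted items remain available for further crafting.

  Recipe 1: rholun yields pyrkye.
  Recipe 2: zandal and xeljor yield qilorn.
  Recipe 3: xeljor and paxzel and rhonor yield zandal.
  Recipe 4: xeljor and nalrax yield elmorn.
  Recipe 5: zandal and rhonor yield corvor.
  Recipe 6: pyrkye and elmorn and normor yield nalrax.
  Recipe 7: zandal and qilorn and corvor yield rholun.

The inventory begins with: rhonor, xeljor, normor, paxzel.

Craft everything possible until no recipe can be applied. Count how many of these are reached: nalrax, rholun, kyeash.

1

xeljor and paxzel and rhonor → zandal (Recipe 3).
zandal and xeljor → qilorn (Recipe 2).
Using Recipe 5, zandal and rhonor make corvor.
zandal and qilorn and corvor → rholun (Recipe 7).
nalrax would need pyrkye, elmorn, and normor (Recipe 6), but elmorn is never obtained.
rholun: reached.
No rule produces kyeash, and it is not given.
Reached: rholun — 1 of the 3.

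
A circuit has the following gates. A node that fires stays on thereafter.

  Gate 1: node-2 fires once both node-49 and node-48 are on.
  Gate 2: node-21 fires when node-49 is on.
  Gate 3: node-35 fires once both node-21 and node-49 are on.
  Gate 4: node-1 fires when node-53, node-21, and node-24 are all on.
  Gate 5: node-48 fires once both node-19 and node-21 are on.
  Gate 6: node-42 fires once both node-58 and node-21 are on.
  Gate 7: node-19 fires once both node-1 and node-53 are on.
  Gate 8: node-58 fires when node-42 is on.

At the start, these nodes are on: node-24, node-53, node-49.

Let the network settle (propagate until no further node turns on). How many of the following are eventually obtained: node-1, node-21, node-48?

node-49 is on, so node-21 fires (Gate 2).
node-53, node-21, and node-24 are on, so node-1 fires (Gate 4).
node-1 and node-53 are on, so node-19 fires (Gate 7).
node-19 and node-21 are on, so node-48 fires (Gate 5).
node-1: reached.
node-21: reached.
node-48: reached.
All 3 are reached.

3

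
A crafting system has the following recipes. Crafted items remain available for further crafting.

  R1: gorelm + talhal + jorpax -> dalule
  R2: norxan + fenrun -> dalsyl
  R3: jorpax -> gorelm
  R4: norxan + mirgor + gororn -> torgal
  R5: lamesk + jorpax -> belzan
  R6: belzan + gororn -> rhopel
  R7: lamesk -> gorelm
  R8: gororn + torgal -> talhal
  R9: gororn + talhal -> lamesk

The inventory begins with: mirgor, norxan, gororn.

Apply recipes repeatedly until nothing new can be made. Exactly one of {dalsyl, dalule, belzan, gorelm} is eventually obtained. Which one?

gorelm

norxan + mirgor + gororn -> torgal (R4).
Using R8, gororn and torgal make talhal.
gororn + talhal -> lamesk (R9).
Using R7, lamesk makes gorelm.
dalsyl would need norxan and fenrun (R2), but fenrun is never obtained. dalule would need gorelm, talhal, and jorpax (R1), but jorpax is never obtained. belzan would need lamesk and jorpax (R5), but jorpax is never obtained.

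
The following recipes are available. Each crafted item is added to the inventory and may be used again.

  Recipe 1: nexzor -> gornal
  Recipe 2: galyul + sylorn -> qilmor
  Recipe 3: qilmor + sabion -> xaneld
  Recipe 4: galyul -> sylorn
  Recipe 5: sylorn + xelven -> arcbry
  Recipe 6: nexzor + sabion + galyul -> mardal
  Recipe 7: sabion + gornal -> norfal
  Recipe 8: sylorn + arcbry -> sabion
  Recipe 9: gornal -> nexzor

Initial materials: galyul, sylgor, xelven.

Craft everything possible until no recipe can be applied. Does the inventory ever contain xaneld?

Yes

galyul -> sylorn (Recipe 4).
galyul + sylorn -> qilmor (Recipe 2).
Using Recipe 5, sylorn and xelven make arcbry.
sylorn + arcbry -> sabion (Recipe 8).
qilmor + sabion -> xaneld (Recipe 3).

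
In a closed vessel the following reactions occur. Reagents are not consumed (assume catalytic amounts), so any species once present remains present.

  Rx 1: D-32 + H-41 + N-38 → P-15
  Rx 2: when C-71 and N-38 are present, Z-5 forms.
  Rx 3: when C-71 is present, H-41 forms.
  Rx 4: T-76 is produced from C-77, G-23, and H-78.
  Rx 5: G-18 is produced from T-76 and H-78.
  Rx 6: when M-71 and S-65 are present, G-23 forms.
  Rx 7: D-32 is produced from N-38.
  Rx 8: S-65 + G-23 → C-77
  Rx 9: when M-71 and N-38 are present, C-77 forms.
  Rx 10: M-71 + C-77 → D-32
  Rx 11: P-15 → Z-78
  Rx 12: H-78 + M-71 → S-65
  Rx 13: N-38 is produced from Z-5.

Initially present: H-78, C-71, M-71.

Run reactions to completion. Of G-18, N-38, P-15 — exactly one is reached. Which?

G-18

H-78 and M-71 present → S-65 forms (Rx 12).
M-71 and S-65 present → G-23 forms (Rx 6).
S-65 and G-23 present → C-77 forms (Rx 8).
C-77, G-23, and H-78 present → T-76 forms (Rx 4).
T-76 and H-78 present → G-18 forms (Rx 5).
N-38 would need Z-5 (Rx 13), but Z-5 never forms. P-15 would need D-32, H-41, and N-38 (Rx 1), but N-38 never forms.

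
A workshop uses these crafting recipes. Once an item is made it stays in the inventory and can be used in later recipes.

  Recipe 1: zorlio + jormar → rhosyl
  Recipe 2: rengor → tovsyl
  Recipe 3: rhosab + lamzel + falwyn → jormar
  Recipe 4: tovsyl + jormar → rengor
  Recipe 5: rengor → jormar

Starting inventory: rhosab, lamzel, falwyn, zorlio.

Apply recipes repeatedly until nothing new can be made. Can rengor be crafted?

No

rengor would need tovsyl and jormar (Recipe 4), but tovsyl is never obtained.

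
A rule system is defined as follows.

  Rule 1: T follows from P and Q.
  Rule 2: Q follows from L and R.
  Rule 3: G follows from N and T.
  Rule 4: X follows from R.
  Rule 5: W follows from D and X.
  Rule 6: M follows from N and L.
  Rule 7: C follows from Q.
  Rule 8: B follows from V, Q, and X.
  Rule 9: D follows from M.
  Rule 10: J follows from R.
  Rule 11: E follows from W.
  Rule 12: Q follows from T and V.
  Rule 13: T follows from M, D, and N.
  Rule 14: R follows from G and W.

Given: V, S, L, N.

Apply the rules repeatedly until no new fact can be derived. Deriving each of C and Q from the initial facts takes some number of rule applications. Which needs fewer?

Q: N and L hold, so M follows (Rule 6). From M, Rule 9 gives D. From M, D, and N, Rule 13 gives T. From T and V, Rule 12 gives Q. [4 rule applications]
C: N and L hold, so M follows (Rule 6). From M, Rule 9 gives D. M, D, and N hold, so T follows (Rule 13). From T and V, Rule 12 gives Q. From Q, Rule 7 gives C. [5 rule applications]
Q needs fewer.

Q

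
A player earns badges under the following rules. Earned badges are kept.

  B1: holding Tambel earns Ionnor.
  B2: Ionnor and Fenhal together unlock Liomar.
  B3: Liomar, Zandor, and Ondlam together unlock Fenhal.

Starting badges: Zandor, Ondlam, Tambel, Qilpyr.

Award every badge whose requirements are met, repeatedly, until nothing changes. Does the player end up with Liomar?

Liomar would need Ionnor and Fenhal (B2), but Fenhal is never earned.

No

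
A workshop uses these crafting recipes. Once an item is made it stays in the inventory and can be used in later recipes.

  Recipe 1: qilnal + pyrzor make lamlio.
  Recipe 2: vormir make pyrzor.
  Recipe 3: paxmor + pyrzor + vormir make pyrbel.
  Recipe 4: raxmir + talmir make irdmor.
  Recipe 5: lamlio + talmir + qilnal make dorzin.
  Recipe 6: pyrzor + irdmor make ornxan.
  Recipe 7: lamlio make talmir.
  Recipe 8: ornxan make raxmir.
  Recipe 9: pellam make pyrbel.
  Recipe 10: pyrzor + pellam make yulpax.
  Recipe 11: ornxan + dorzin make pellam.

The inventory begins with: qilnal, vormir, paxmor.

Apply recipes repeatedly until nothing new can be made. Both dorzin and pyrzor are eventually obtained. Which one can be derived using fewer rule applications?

pyrzor

pyrzor: vormir → pyrzor (Recipe 2). [1 rule application]
dorzin: Using Recipe 2, vormir makes pyrzor. Using Recipe 1, qilnal and pyrzor make lamlio. lamlio → talmir (Recipe 7). lamlio + talmir + qilnal → dorzin (Recipe 5). [4 rule applications]
pyrzor needs fewer.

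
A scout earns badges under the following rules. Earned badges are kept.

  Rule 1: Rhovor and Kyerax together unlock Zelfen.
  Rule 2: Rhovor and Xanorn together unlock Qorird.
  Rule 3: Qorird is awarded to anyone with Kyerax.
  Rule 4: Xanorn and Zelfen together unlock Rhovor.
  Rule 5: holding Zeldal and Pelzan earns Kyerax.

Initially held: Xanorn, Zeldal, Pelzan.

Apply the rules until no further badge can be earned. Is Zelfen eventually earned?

Zelfen would need Rhovor and Kyerax (Rule 1), but Rhovor is never earned.

No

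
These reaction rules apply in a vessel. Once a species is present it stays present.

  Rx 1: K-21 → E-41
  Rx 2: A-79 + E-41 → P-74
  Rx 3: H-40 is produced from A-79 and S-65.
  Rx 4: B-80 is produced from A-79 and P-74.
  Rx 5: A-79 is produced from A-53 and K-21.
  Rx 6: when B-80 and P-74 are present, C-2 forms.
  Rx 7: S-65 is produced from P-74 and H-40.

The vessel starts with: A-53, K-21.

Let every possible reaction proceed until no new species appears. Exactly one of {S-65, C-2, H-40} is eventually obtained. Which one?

A-53 and K-21 present → A-79 forms (Rx 5).
K-21 present → E-41 forms (Rx 1).
A-79 and E-41 present → P-74 forms (Rx 2).
A-79 and P-74 present → B-80 forms (Rx 4).
B-80 and P-74 present → C-2 forms (Rx 6).
S-65 would need P-74 and H-40 (Rx 7), but H-40 never forms. H-40 would need A-79 and S-65 (Rx 3), but S-65 never forms.

C-2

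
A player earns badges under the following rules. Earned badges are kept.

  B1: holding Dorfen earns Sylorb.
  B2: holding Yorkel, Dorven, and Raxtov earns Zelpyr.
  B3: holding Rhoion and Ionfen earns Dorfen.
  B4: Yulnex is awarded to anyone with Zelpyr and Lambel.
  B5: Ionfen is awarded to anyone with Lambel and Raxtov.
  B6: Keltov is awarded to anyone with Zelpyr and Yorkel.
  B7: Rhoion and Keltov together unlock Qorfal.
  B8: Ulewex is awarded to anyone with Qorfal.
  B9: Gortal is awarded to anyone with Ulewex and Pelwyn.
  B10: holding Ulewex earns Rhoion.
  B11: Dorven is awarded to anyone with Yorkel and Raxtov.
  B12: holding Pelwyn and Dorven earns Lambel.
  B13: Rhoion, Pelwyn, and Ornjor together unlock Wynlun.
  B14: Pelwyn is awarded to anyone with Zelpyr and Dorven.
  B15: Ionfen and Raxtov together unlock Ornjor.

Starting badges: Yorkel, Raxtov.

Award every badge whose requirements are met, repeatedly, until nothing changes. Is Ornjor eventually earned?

Yes

With Yorkel and Raxtov, Dorven is earned (B11).
With Yorkel, Dorven, and Raxtov, Zelpyr is earned (B2).
With Zelpyr and Dorven, Pelwyn is earned (B14).
With Pelwyn and Dorven, Lambel is earned (B12).
With Lambel and Raxtov, Ionfen is earned (B5).
With Ionfen and Raxtov, Ornjor is earned (B15).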